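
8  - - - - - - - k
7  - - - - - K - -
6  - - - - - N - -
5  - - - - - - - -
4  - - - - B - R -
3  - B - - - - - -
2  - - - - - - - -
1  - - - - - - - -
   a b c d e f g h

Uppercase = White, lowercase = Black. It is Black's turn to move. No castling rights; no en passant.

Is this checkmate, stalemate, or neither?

Black to move; black king on h8.
In check: no.
King squares — g7: attacked by Rg4; h7: attacked by Be4; g8: attacked by Rg4.
Legal moves for Black: none.
Not in check and no legal moves → stalemate.

stalemate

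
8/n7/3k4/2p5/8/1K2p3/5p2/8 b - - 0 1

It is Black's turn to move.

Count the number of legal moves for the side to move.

Black to move; king on d6.
In check: no.
Legal moves: Nc8, Nc6, Nb5, Ke7, Kd7, Kc7, Ke6, Kc6, Ke5, Kd5, c4+, e2, f1=Q, f1=R, f1=B, f1=N.
Count: 16.

16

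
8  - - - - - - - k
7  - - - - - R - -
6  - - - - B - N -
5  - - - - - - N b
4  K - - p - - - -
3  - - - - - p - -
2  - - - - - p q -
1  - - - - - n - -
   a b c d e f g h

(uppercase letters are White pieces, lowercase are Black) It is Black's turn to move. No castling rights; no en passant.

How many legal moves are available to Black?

Black to move; king on h8.
In check: yes, from the white knight on g6.
Legal moves: Kg8, Bxg6.
Count: 2.

2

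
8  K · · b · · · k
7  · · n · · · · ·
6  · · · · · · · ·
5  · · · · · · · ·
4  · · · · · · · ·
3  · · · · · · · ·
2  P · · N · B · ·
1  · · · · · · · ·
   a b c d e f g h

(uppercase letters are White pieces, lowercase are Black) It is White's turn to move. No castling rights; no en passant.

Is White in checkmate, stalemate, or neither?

White to move; white king on a8.
In check: yes, from the black knight on c7.
Legal moves for White: Kb8, Kb7, Ka7.
White is in check but has 3 legal moves → neither.

neither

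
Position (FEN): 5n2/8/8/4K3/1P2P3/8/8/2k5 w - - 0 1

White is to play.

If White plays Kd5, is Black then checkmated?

After Kd5: black king on c1; in check: no.
Black is not in check, so this cannot be checkmate.

no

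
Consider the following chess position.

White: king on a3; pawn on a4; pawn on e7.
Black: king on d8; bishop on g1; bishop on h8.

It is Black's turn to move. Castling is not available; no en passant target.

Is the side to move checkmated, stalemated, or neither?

Black to move; black king on d8.
In check: yes, from the white pawn on e7.
Legal moves for Black: Ke8, Kc8, Kxe7, Kd7, Kc7.
Black is in check but has 5 legal moves → neither.

neither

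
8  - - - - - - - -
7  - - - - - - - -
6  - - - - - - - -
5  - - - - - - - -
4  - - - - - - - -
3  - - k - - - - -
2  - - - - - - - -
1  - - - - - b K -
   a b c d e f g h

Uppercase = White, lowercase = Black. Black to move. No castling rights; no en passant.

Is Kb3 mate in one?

After Kb3: white king on g1; in check: no.
White is not in check, so this cannot be checkmate.

no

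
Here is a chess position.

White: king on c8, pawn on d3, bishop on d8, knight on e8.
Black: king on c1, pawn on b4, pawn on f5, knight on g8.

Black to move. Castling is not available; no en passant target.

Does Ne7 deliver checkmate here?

no

After Ne7: white king on c8; in check: yes, from the black knight on e7.
White has 5 legal replies: Kb8, Kd7, Kc7, Kb7, Bxe7.
In check but a legal move exists → not checkmate.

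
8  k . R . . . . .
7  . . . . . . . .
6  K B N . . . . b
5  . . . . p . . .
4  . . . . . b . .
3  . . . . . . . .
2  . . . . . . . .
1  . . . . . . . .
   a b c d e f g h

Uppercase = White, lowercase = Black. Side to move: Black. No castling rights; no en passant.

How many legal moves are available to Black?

Black to move; king on a8.
In check: yes, from the white rook on c8.
Legal moves: none.
Count: 0.

0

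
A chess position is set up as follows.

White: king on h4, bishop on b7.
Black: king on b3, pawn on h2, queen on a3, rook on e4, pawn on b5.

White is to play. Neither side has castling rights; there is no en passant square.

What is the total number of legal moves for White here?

5

White to move; king on h4.
In check: yes, from the black rook on e4.
Legal moves: Kh5, Kg5, Kh3, Kg3, Bxe4.
Count: 5.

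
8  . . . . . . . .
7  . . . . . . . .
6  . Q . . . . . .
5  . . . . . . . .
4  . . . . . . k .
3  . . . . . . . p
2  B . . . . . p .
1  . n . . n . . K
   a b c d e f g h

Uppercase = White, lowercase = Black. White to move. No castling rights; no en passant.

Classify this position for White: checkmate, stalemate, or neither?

neither

White to move; white king on h1.
In check: yes, from the black pawn on g2.
Legal moves for White: Kh2, Kg1.
White is in check but has 2 legal moves → neither.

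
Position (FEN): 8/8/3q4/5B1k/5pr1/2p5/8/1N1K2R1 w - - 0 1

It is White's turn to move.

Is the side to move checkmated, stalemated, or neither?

neither

White to move; white king on d1.
In check: yes, from the black queen on d6.
King squares — c1: available; e1: available; c2: available; d2: attacked by Pc3; e2: available.
Legal moves for White: Ke2, Kc2, Ke1, Kc1, Bd3, Nd2.
White is in check but has 6 legal moves → neither.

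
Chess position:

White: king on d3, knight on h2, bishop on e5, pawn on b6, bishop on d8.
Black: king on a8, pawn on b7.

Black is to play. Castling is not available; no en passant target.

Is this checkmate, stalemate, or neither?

Black to move; black king on a8.
In check: no.
King squares — a7: attacked by Pb6; b7: own pawn; b8: attacked by Be5.
Legal moves for Black: none.
Not in check and no legal moves → stalemate.

stalemate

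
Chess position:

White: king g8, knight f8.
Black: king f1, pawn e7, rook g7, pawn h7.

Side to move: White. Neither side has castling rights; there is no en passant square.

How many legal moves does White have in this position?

2

White to move; king on g8.
In check: yes, from the black rook on g7.
Legal moves: Kh8, Kxg7.
Count: 2.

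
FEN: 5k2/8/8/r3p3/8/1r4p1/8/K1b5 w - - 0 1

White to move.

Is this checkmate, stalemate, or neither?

checkmate

White to move; white king on a1.
In check: yes, from the black rook on a5.
King squares — b1: attacked by Rb3; a2: attacked by Ra5; b2: attacked by Bc1.
Legal moves for White: none.
In check with no legal moves → checkmate.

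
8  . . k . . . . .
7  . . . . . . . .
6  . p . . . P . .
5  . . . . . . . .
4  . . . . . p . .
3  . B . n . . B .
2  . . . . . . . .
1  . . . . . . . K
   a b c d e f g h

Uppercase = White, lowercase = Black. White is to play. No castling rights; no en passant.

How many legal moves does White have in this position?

White to move; king on h1.
In check: no.
Legal moves: Bh4, Bxf4, Bh2, Bf2, Be1, Bg8, Bf7, Be6+, Bd5, Bc4, Ba4, Bc2, Ba2, Bd1, Kh2, Kg2, Kg1, f7.
Count: 18.

18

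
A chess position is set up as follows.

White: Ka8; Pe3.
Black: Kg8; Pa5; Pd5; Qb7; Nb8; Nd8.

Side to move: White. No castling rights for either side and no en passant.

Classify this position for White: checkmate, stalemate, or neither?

checkmate

White to move; white king on a8.
In check: yes, from the black queen on b7.
King squares — a7: attacked by Qb7; b7: attacked by Nd8; b8: attacked by Qb7.
Legal moves for White: none.
In check with no legal moves → checkmate.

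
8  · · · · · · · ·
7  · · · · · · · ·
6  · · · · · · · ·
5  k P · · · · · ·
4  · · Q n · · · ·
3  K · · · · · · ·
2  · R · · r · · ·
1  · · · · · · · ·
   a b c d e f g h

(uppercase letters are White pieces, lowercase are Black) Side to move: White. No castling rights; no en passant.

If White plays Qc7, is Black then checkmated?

yes

After Qc7: black king on a5; in check: yes, from the white queen on c7.
King squares — a4: attacked by Ka3; b4: attacked by Rb2; b5: attacked by Rb2; a6: attacked by Pb5; b6: attacked by Qc7.
Black has no legal moves → checkmate.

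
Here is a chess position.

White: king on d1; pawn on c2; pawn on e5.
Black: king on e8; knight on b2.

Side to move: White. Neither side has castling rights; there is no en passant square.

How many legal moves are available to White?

4

White to move; king on d1.
In check: yes, from the black knight on b2.
Legal moves: Ke2, Kd2, Ke1, Kc1.
Count: 4.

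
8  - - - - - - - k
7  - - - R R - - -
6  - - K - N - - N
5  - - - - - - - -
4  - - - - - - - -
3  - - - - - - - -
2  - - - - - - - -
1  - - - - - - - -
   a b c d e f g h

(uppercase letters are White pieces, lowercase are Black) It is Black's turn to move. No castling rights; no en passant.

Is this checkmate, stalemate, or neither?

stalemate

Black to move; black king on h8.
In check: no.
King squares — g7: attacked by Ne6; h7: attacked by Re7; g8: attacked by Nh6.
Legal moves for Black: none.
Not in check and no legal moves → stalemate.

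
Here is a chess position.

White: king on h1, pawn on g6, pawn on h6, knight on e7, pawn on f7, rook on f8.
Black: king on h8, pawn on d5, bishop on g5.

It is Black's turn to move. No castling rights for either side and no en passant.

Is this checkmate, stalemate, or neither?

checkmate

Black to move; black king on h8.
In check: yes, from the white rook on f8.
King squares — g7: attacked by Ph6; h7: attacked by Pg6; g8: attacked by Ne7.
Legal moves for Black: none.
In check with no legal moves → checkmate.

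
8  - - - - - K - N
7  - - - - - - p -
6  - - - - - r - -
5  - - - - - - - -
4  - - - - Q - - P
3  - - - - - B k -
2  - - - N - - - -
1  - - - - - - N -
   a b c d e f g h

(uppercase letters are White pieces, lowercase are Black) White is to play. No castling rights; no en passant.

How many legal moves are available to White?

5

White to move; king on f8.
In check: yes, from the black rook on f6.
Legal moves: Kg8, Ke8, Kxg7, Ke7, Nf7.
Count: 5.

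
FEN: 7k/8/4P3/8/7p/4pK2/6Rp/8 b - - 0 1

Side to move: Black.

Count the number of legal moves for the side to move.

Black to move; king on h8.
In check: no.
Legal moves: Kh7, h3, e2, h1=Q, h1=R, h1=B, h1=N.
Count: 7.

7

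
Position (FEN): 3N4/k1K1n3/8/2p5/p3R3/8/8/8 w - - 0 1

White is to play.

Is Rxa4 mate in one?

After Rxa4: black king on a7; in check: yes, from the white rook on a4.
King squares — a6: attacked by Ra4; b6: attacked by Kc7; b7: attacked by Kc7; a8: attacked by Ra4; b8: attacked by Kc7.
Black has no legal moves → checkmate.

yes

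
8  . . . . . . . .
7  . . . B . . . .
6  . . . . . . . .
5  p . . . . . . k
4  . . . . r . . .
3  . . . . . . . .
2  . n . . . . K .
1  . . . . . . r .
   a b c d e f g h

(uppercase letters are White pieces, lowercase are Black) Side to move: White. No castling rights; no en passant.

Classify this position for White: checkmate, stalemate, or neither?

neither

White to move; white king on g2.
In check: yes, from the black rook on g1.
King squares — f1: attacked by Rg1; g1: available; h1: attacked by Rg1; f2: available; h2: available; f3: available; g3: attacked by Rg1; h3: available.
Legal moves for White: Kh3, Kf3, Kh2, Kf2, Kxg1.
White is in check but has 5 legal moves → neither.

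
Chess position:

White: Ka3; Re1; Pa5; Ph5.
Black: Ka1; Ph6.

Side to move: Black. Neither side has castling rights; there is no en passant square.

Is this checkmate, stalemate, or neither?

checkmate

Black to move; black king on a1.
In check: yes, from the white rook on e1.
King squares — b1: attacked by Re1; a2: attacked by Ka3; b2: attacked by Ka3.
Legal moves for Black: none.
In check with no legal moves → checkmate.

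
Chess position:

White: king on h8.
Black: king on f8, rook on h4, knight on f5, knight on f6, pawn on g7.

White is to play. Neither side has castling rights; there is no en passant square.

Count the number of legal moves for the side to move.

White to move; king on h8.
In check: yes, from the black rook on h4.
Legal moves: none.
Count: 0.

0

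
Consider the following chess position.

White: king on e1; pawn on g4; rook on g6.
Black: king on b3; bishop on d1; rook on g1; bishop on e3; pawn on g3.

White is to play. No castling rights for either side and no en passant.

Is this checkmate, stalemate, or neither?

White to move; white king on e1.
In check: yes, from the black rook on g1.
King squares — d1: attacked by Rg1; f1: attacked by Rg1; d2: attacked by Be3; e2: attacked by Bd1; f2: attacked by Be3.
Legal moves for White: none.
In check with no legal moves → checkmate.

checkmate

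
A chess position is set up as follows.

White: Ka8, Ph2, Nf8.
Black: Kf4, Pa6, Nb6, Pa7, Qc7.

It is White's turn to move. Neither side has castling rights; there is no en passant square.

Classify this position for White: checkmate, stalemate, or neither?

checkmate

White to move; white king on a8.
In check: yes, from the black knight on b6.
King squares — a7: attacked by Qc7; b7: attacked by Qc7; b8: attacked by Qc7.
Legal moves for White: none.
In check with no legal moves → checkmate.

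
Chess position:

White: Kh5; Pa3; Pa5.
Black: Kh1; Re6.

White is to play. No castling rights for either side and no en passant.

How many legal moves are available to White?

White to move; king on h5.
In check: no.
Legal moves: Kg5, Kh4, Kg4, a6, a4.
Count: 5.

5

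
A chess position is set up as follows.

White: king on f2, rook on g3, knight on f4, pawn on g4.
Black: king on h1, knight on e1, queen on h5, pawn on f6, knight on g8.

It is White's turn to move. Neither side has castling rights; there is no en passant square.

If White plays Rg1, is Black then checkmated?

After Rg1: black king on h1; in check: yes, from the white rook on g1.
Black has 1 legal reply: Kh2.
In check but a legal move exists → not checkmate.

no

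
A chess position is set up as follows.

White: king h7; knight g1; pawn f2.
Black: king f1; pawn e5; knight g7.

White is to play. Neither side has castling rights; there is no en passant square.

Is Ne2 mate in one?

After Ne2: black king on f1; in check: no.
Black is not in check, so this cannot be checkmate.

no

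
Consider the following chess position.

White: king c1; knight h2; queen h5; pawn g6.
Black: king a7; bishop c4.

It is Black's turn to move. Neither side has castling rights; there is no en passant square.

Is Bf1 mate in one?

After Bf1: white king on c1; in check: no.
White is not in check, so this cannot be checkmate.

no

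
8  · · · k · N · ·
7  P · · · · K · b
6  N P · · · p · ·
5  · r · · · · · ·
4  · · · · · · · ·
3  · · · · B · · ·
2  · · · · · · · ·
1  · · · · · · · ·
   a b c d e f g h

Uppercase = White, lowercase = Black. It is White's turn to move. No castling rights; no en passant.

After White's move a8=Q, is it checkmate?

After a8=Q: black king on d8; in check: yes, from the white queen on a8.
King squares — c7: attacked by Na6; d7: attacked by Nf8; e7: attacked by Kf7; c8: attacked by Qa8; e8: attacked by Kf7.
Black has no legal moves → checkmate.

yes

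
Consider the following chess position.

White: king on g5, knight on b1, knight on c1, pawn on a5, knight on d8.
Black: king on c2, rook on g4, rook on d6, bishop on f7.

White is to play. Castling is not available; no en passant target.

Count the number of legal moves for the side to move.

White to move; king on g5.
In check: yes, from the black rook on g4.
Legal moves: Kf5, Kxg4.
Count: 2.

2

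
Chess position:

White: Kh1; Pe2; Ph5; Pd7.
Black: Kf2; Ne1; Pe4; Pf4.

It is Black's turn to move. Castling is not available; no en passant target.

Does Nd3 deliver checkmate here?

After Nd3: white king on h1; in check: no.
White is not in check, so this cannot be checkmate.

no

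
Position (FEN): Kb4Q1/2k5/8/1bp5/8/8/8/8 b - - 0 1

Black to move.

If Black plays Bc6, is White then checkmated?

After Bc6: white king on a8; in check: yes, from the black bishop on c6.
King squares — a7: attacked by Bb8; b7: attacked by Bc6; b8: attacked by Kc7.
White has no legal moves → checkmate.

yes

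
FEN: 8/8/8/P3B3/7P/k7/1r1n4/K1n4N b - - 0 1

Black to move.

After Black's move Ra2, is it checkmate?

yes

After Ra2: white king on a1; in check: yes, from the black rook on a2.
King squares — b1: attacked by Nd2; a2: attacked by Nc1; b2: attacked by Ra2.
White has no legal moves → checkmate.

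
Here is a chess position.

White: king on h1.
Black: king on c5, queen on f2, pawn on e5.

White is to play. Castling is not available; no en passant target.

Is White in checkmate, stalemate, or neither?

White to move; white king on h1.
In check: no.
King squares — g1: attacked by Qf2; g2: attacked by Qf2; h2: attacked by Qf2.
Legal moves for White: none.
Not in check and no legal moves → stalemate.

stalemate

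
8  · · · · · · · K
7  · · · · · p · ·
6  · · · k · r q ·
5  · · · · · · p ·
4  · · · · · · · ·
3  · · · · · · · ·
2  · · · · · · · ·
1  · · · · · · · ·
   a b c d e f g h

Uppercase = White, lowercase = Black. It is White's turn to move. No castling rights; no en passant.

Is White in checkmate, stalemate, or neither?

stalemate

White to move; white king on h8.
In check: no.
King squares — g7: attacked by Qg6; h7: attacked by Qg6; g8: attacked by Qg6.
Legal moves for White: none.
Not in check and no legal moves → stalemate.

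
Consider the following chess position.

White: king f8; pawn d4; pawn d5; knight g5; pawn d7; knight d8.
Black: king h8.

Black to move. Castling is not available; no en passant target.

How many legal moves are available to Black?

Black to move; king on h8.
In check: no.
Legal moves: none.
Count: 0.

0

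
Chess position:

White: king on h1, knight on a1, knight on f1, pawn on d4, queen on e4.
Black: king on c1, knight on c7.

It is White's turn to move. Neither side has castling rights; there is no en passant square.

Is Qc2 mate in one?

yes

After Qc2: black king on c1; in check: yes, from the white queen on c2.
King squares — b1: attacked by Qc2; d1: attacked by Qc2; b2: attacked by Qc2; c2: attacked by Na1; d2: attacked by Nf1.
Black has no legal moves → checkmate.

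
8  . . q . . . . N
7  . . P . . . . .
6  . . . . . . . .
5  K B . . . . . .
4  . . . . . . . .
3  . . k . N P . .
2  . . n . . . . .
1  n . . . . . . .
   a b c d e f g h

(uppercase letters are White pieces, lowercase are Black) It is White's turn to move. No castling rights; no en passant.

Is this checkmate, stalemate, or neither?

neither

White to move; white king on a5.
In check: no.
Legal moves for White include: Nf7, Ng6, Be8, Bd7, Bc6, Ba6, Bc4, Ba4, Bd3, Be2, Bf1, Kb6, Ka4, Nf5, Nd5+, Ng4, Nc4, Ng2, ... (list truncated; more exist).
White has legal moves and is not in check → neither.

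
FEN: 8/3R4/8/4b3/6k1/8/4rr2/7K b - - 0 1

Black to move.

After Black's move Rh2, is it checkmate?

no

After Rh2: white king on h1; in check: yes, from the black rook on h2.
White has 1 legal reply: Kg1.
In check but a legal move exists → not checkmate.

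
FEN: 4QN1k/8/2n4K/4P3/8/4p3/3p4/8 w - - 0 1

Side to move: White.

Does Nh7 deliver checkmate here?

After Nh7: black king on h8; in check: yes, from the white queen on e8.
King squares — g7: attacked by Kh6; h7: attacked by Kh6; g8: attacked by Qe8.
Black has no legal moves → checkmate.

yes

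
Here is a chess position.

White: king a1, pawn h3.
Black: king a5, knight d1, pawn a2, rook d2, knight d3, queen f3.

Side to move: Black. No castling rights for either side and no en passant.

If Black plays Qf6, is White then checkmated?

After Qf6: white king on a1; in check: yes, from the black queen on f6.
King squares — b1: attacked by Pa2; a2: attacked by Rd2; b2: attacked by Nd1.
White has no legal moves → checkmate.

yes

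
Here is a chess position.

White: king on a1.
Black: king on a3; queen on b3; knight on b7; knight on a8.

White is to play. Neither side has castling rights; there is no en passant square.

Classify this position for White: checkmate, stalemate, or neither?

White to move; white king on a1.
In check: no.
King squares — b1: attacked by Qb3; a2: attacked by Ka3; b2: attacked by Ka3.
Legal moves for White: none.
Not in check and no legal moves → stalemate.

stalemate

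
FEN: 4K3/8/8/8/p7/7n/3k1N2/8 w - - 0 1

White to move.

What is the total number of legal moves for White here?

11

White to move; king on e8.
In check: no.
Legal moves: Kf8, Kd8, Kf7, Ke7, Kd7, Ng4, Ne4+, Nxh3, Nd3, Nh1, Nd1.
Count: 11.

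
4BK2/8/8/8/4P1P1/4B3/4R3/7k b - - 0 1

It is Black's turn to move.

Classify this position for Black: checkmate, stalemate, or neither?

Black to move; black king on h1.
In check: no.
King squares — g1: attacked by Be3; g2: attacked by Re2; h2: attacked by Re2.
Legal moves for Black: none.
Not in check and no legal moves → stalemate.

stalemate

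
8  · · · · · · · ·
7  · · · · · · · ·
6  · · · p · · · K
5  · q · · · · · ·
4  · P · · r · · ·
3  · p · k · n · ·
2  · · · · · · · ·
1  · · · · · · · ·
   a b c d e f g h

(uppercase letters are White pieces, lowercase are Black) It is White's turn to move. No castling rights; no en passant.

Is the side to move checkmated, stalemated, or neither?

neither

White to move; white king on h6.
In check: no.
Legal moves for White: Kh7, Kg7, Kg6.
White has 3 legal moves and is not in check → neither.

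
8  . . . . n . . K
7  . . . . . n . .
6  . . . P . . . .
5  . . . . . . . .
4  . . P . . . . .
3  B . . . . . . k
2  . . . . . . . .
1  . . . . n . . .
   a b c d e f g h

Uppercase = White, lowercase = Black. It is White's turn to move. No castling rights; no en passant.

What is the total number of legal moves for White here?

White to move; king on h8.
In check: yes, from the black knight on f7.
Legal moves: Kg8, Kh7.
Count: 2.

2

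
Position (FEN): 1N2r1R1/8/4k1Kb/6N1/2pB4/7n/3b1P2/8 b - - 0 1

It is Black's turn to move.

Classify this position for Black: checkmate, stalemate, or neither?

Black to move; black king on e6.
In check: yes, from the white knight on g5.
King squares — d5: available; e5: attacked by Bd4; f5: attacked by Kg6; d6: available; f6: attacked by Bd4; d7: attacked by Nb8; e7: available; f7: attacked by Ng5.
Legal moves for Black: Ke7, Kd6, Kd5, Bhxg5, Nxg5, Bdxg5.
Black is in check but has 6 legal moves → neither.

neither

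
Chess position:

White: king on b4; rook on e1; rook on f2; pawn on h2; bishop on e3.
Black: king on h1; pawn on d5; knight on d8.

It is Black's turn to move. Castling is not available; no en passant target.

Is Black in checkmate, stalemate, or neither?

checkmate

Black to move; black king on h1.
In check: yes, from the white rook on e1.
King squares — g1: attacked by Re1; g2: attacked by Rf2; h2: attacked by Rf2.
Legal moves for Black: none.
In check with no legal moves → checkmate.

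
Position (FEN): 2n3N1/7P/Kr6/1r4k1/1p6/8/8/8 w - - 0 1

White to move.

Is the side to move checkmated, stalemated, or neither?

checkmate

White to move; white king on a6.
In check: yes, from the black rook on b6.
King squares — a5: attacked by Rb5; b5: attacked by Rb6; b6: attacked by Rb5; a7: attacked by Nc8; b7: attacked by Rb6.
Legal moves for White: none.
In check with no legal moves → checkmate.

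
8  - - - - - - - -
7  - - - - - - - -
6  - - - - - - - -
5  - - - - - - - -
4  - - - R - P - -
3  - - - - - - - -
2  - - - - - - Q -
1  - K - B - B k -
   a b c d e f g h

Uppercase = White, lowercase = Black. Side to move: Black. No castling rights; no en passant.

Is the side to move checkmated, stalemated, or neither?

Black to move; black king on g1.
In check: yes, from the white queen on g2.
King squares — f1: attacked by Qg2; h1: attacked by Qg2; f2: attacked by Qg2; g2: attacked by Bf1; h2: attacked by Qg2.
Legal moves for Black: none.
In check with no legal moves → checkmate.

checkmate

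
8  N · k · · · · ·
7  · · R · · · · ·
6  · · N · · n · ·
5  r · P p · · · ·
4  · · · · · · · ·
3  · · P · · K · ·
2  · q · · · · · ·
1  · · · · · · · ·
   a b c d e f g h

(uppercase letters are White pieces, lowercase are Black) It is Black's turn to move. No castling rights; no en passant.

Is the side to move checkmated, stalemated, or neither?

checkmate

Black to move; black king on c8.
In check: yes, from the white rook on c7.
King squares — b7: attacked by Rc7; c7: attacked by Na8; d7: attacked by Rc7; b8: attacked by Nc6; d8: attacked by Nc6.
Legal moves for Black: none.
In check with no legal moves → checkmate.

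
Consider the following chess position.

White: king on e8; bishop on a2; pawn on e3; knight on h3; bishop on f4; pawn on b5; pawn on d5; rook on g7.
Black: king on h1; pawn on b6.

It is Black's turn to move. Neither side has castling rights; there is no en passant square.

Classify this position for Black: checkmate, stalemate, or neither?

stalemate

Black to move; black king on h1.
In check: no.
King squares — g1: attacked by Nh3; g2: attacked by Rg7; h2: attacked by Bf4.
Legal moves for Black: none.
Not in check and no legal moves → stalemate.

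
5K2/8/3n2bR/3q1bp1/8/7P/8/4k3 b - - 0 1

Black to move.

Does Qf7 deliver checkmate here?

yes

After Qf7: white king on f8; in check: yes, from the black queen on f7.
King squares — e7: attacked by Qf7; f7: attacked by Nd6; g7: attacked by Qf7; e8: attacked by Nd6; g8: attacked by Qf7.
White has no legal moves → checkmate.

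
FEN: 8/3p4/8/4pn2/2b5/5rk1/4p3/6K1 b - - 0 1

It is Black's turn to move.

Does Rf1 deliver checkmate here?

After Rf1: white king on g1; in check: yes, from the black rook on f1.
King squares — f1: attacked by Pe2; h1: attacked by Rf1; f2: attacked by Rf1; g2: attacked by Kg3; h2: attacked by Kg3.
White has no legal moves → checkmate.

yes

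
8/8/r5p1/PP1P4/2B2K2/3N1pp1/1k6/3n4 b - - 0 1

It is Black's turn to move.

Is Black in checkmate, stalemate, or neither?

neither

Black to move; black king on b2.
In check: yes, from the white knight on d3.
Legal moves for Black: Kc3, Ka3, Kc2, Kb1, Ka1.
Black is in check but has 5 legal moves → neither.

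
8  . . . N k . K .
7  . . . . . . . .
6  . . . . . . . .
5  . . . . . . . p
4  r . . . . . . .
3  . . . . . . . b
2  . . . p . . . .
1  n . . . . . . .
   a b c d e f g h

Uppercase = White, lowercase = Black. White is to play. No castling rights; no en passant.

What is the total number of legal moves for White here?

White to move; king on g8.
In check: no.
Legal moves: Kh8, Kh7, Kg7, Nf7, Nb7, Ne6, Nc6.
Count: 7.

7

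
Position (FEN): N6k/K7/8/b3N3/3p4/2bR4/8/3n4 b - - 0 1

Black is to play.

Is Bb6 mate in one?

no

After Bb6: white king on a7; in check: yes, from the black bishop on b6.
White has 5 legal replies: Kb8, Kb7, Kxb6, Ka6, Nxb6.
In check but a legal move exists → not checkmate.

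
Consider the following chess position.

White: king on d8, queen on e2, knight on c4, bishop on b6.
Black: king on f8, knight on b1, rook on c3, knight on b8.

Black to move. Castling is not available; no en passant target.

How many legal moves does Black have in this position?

Black to move; king on f8.
In check: no.
Legal moves: Kg8, Kg7, Kf7, Nd7, Nc6+, Na6, Rxc4, Rh3, Rg3, Rf3, Re3, Rd3+, Rb3, Ra3, Rc2, Rc1, Na3, Nd2.
Count: 18.

18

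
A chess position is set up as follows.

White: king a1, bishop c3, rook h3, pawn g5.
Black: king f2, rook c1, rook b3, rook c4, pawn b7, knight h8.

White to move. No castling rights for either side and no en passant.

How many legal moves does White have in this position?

1

White to move; king on a1.
In check: yes, from the black rook on c1.
Legal moves: Ka2.
Count: 1.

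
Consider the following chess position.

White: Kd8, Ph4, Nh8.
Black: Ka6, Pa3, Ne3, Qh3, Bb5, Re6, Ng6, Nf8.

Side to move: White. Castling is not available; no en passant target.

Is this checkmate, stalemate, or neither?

neither

White to move; white king on d8.
In check: no.
Legal moves for White: Nf7, Nxg6, Kc8, Kc7, h5.
White has 5 legal moves and is not in check → neither.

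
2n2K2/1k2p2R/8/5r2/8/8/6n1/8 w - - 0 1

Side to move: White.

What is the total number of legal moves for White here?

White to move; king on f8.
In check: yes, from the black rook on f5.
Legal moves: Kg8, Ke8, Kg7, Rf7.
Count: 4.

4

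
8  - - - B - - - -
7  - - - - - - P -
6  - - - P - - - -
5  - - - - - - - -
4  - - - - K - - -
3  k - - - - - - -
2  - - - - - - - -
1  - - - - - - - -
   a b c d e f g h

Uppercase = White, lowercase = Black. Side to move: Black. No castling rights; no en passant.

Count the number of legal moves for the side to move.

5

Black to move; king on a3.
In check: no.
Legal moves: Kb4, Ka4, Kb3, Kb2, Ka2.
Count: 5.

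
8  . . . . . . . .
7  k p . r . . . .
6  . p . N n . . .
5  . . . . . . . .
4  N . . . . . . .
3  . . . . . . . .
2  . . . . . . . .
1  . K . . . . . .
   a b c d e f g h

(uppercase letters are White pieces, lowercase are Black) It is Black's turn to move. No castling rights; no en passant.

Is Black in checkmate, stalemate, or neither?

Black to move; black king on a7.
In check: no.
Legal moves for Black include: Rd8, Rh7, Rg7, Rf7, Re7, Rc7, Rxd6, Kb8, Ka8, Ka6, Nf8, Nd8, Ng7, Nc7, Ng5, Nc5, Nf4, Nd4, ... (list truncated; more exist).
Black has legal moves and is not in check → neither.

neither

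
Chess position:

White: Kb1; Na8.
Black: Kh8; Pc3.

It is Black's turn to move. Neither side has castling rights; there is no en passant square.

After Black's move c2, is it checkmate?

no

After c2: white king on b1; in check: yes, from the black pawn on c2.
White has 5 legal replies: Kxc2, Kb2, Ka2, Kc1, Ka1.
In check but a legal move exists → not checkmate.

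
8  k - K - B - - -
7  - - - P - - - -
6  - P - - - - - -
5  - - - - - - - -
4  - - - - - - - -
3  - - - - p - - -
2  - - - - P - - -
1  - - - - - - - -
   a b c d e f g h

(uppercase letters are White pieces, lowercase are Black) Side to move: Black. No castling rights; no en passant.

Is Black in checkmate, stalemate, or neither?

Black to move; black king on a8.
In check: no.
King squares — a7: attacked by Pb6; b7: attacked by Kc8; b8: attacked by Kc8.
Legal moves for Black: none.
Not in check and no legal moves → stalemate.

stalemate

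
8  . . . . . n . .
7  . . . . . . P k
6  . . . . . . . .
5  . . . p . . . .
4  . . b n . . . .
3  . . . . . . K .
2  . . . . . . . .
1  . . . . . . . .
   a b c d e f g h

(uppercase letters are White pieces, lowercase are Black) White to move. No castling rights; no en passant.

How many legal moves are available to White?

15

White to move; king on g3.
In check: no.
Legal moves: Kh4, Kg4, Kf4, Kh3, Kh2, Kg2, Kf2, gxf8=Q, gxf8=R, gxf8=B, gxf8=N+, g8=Q+, g8=R, g8=B+, g8=N.
Count: 15.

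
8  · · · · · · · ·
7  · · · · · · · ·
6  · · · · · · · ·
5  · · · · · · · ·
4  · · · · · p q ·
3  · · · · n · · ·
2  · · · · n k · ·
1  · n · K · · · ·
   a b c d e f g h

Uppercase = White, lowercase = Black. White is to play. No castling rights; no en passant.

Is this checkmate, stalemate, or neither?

checkmate

White to move; white king on d1.
In check: yes, from the black knight on e3.
King squares — c1: attacked by Ne2; e1: attacked by Kf2; c2: attacked by Ne3; d2: attacked by Nb1; e2: attacked by Kf2.
Legal moves for White: none.
In check with no legal moves → checkmate.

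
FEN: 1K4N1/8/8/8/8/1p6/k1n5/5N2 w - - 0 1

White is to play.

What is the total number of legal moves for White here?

12

White to move; king on b8.
In check: no.
Legal moves: Ne7, Nh6, Nf6, Kc8, Ka8, Kc7, Kb7, Ka7, Ng3, Ne3, Nh2, Nd2.
Count: 12.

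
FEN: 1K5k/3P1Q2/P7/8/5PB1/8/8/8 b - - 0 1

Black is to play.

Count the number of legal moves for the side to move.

Black to move; king on h8.
In check: no.
Legal moves: none.
Count: 0.

0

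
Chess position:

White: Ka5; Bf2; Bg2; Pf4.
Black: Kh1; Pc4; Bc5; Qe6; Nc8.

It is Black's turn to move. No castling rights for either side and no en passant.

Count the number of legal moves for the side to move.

2

Black to move; king on h1.
In check: yes, from the white bishop on g2.
Legal moves: Kh2, Kxg2.
Count: 2.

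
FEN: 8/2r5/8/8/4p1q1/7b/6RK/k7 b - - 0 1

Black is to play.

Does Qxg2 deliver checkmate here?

After Qxg2: white king on h2; in check: yes, from the black queen on g2.
King squares — g1: attacked by Qg2; h1: attacked by Qg2; g2: attacked by Bh3; g3: attacked by Qg2; h3: attacked by Qg2.
White has no legal moves → checkmate.

yes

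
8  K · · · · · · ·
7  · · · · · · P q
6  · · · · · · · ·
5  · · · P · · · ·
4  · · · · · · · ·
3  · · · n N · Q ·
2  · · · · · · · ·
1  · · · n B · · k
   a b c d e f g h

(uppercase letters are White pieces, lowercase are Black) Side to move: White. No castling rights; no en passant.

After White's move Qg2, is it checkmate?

yes

After Qg2: black king on h1; in check: yes, from the white queen on g2.
King squares — g1: attacked by Qg2; g2: attacked by Ne3; h2: attacked by Qg2.
Black has no legal moves → checkmate.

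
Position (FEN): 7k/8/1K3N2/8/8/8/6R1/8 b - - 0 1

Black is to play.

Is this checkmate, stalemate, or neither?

stalemate

Black to move; black king on h8.
In check: no.
King squares — g7: attacked by Rg2; h7: attacked by Nf6; g8: attacked by Rg2.
Legal moves for Black: none.
Not in check and no legal moves → stalemate.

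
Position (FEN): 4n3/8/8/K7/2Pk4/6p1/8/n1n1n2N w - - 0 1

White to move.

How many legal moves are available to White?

8

White to move; king on a5.
In check: no.
Legal moves: Kb6, Ka6, Kb5, Kb4, Ka4, Nxg3, Nf2, c5.
Count: 8.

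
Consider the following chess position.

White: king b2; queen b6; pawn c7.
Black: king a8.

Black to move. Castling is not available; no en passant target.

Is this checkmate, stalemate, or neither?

Black to move; black king on a8.
In check: no.
King squares — a7: attacked by Qb6; b7: attacked by Qb6; b8: attacked by Qb6.
Legal moves for Black: none.
Not in check and no legal moves → stalemate.

stalemate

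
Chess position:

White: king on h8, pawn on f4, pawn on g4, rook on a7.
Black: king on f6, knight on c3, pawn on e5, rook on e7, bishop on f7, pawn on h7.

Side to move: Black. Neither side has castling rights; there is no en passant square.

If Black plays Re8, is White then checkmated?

After Re8: white king on h8; in check: yes, from the black rook on e8.
White has 1 legal reply: Kxh7.
In check but a legal move exists → not checkmate.

no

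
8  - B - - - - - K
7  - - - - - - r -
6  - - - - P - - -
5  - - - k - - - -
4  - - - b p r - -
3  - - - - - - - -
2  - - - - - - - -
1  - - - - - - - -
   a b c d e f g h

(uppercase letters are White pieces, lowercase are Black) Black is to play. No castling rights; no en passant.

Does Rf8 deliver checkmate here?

yes

After Rf8: white king on h8; in check: yes, from the black rook on f8.
King squares — g7: attacked by Bd4; h7: attacked by Rg7; g8: attacked by Rg7.
White has no legal moves → checkmate.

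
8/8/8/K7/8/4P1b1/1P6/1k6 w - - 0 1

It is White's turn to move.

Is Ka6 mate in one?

After Ka6: black king on b1; in check: no.
Black is not in check, so this cannot be checkmate.

no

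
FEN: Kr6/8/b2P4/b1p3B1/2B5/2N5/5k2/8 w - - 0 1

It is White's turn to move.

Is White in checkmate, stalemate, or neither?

neither

White to move; white king on a8.
In check: yes, from the black rook on b8.
King squares — a7: available; b7: attacked by Ba6; b8: available.
Legal moves for White: Kxb8, Ka7.
White is in check but has 2 legal moves → neither.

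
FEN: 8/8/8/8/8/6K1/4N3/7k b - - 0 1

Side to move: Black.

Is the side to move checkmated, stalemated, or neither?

Black to move; black king on h1.
In check: no.
King squares — g1: attacked by Ne2; g2: attacked by Kg3; h2: attacked by Kg3.
Legal moves for Black: none.
Not in check and no legal moves → stalemate.

stalemate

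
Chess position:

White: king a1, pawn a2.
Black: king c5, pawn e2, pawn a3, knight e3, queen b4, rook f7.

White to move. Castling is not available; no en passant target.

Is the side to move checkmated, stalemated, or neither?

White to move; white king on a1.
In check: no.
King squares — b1: attacked by Qb4; a2: own pawn; b2: attacked by Pa3.
Legal moves for White: none.
Not in check and no legal moves → stalemate.

stalemate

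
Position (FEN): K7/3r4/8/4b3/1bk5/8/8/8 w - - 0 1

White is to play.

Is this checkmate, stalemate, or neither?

stalemate

White to move; white king on a8.
In check: no.
King squares — a7: attacked by Rd7; b7: attacked by Rd7; b8: attacked by Be5.
Legal moves for White: none.
Not in check and no legal moves → stalemate.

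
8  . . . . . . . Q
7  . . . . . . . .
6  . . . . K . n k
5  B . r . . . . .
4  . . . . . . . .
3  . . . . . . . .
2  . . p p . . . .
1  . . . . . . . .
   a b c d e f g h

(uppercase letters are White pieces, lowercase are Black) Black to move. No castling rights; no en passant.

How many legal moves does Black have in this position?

2

Black to move; king on h6.
In check: yes, from the white queen on h8.
Legal moves: Kg5, Nxh8.
Count: 2.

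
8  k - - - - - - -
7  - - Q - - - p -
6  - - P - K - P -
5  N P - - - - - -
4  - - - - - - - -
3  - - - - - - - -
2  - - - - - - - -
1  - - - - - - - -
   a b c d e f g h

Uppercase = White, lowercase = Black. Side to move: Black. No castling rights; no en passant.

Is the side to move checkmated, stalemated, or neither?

stalemate

Black to move; black king on a8.
In check: no.
King squares — a7: attacked by Qc7; b7: attacked by Na5; b8: attacked by Qc7.
Legal moves for Black: none.
Not in check and no legal moves → stalemate.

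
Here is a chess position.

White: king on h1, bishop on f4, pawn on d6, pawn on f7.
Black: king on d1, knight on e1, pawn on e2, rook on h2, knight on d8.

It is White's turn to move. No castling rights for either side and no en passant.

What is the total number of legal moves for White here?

White to move; king on h1.
In check: yes, from the black rook on h2.
Legal moves: Kxh2, Kg1, Bxh2.
Count: 3.

3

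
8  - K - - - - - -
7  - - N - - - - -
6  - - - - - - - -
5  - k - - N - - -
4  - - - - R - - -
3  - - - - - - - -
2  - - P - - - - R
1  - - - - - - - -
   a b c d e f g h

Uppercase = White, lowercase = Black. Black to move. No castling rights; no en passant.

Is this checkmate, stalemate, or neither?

Black to move; black king on b5.
In check: yes, from the white knight on c7.
Legal moves for Black: Kb6, Kc5, Ka5.
Black is in check but has 3 legal moves → neither.

neither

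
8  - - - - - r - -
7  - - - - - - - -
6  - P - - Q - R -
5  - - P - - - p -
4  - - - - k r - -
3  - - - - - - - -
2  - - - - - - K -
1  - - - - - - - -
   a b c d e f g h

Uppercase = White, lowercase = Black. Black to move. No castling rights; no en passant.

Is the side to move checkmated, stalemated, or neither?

Black to move; black king on e4.
In check: yes, from the white queen on e6.
King squares — d3: available; e3: attacked by Qe6; f3: attacked by Kg2; d4: available; f4: own rook; d5: attacked by Qe6; e5: attacked by Qe6; f5: attacked by Qe6.
Legal moves for Black: Kd4, Kd3.
Black is in check but has 2 legal moves → neither.

neither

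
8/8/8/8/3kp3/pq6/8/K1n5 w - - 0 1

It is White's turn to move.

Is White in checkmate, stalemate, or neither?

White to move; white king on a1.
In check: no.
King squares — b1: attacked by Qb3; a2: attacked by Nc1; b2: attacked by Pa3.
Legal moves for White: none.
Not in check and no legal moves → stalemate.

stalemate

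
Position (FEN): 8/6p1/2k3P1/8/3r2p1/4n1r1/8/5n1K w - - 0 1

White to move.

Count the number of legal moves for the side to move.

0

White to move; king on h1.
In check: no.
Legal moves: none.
Count: 0.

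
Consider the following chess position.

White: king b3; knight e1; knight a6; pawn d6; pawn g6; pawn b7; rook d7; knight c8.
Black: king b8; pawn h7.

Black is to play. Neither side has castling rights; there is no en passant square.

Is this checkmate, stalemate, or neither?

checkmate

Black to move; black king on b8.
In check: yes, from the white knight on a6.
King squares — a7: attacked by Nc8; b7: attacked by Rd7; c7: attacked by Na6; a8: attacked by Pb7; c8: attacked by Pb7.
Legal moves for Black: none.
In check with no legal moves → checkmate.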